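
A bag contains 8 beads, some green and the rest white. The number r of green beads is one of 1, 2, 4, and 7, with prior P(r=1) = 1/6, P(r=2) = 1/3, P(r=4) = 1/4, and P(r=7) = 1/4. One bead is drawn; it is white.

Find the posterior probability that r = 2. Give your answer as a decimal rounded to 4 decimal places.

Compute the likelihood of this draw for each case: P(data | r = 1) = (7/8) = 7/8; P(data | r = 2) = (6/8) = 3/4; P(data | r = 4) = (4/8) = 1/2; P(data | r = 7) = (1/8) = 1/8.
Weighting by the prior gives 1/6 · 7/8 = 7/48, 1/3 · 3/4 = 1/4, 1/4 · 1/2 = 1/8, 1/4 · 1/8 = 1/32; with total 53/96.
Hence P(r = 2 | data) = (1/4) / (53/96) = 24/53.

0.4528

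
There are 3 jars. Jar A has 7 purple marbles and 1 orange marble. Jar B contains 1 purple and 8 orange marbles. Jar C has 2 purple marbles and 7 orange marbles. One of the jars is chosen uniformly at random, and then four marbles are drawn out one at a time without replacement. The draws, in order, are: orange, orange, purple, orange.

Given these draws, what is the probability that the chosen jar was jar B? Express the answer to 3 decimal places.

0.444

For each hypothesis, P(data | H) works out to: P(data | jar A) = (1/8)(0/7) = 0; P(data | jar B) = (8/9)(7/8)(1/7)(6/6) = 1/9; P(data | jar C) = (7/9)(6/8)(2/7)(5/6) = 5/36.
The prior-weighted likelihoods are 1/3 · 0 = 0, 1/3 · 1/9 = 1/27, 1/3 · 5/36 = 5/108; these sum to 1/12.
By Bayes' rule, P(jar B | data) = (1/27) / (1/12) = 4/9.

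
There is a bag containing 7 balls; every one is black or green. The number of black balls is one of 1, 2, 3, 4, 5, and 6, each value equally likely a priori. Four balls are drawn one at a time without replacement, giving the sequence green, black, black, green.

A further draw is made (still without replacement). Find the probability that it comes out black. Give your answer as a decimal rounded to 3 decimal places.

0.500

Under each hypothesis, the probability of the observed sequence is: P(data | r = 1) = (6/7)(1/6)(0/5) = 0; P(data | r = 2) = (5/7)(2/6)(1/5)(4/4) = 1/21; P(data | r = 3) = (4/7)(3/6)(2/5)(3/4) = 3/35; P(data | r = 4) = (3/7)(4/6)(3/5)(2/4) = 3/35; P(data | r = 5) = (2/7)(5/6)(4/5)(1/4) = 1/21; P(data | r = 6) = (1/7)(6/6)(5/5)(0/4) = 0.
The prior-weighted likelihoods are 1/6 · 0 = 0, 1/6 · 1/21 = 1/126, 1/6 · 3/35 = 1/70, 1/6 · 3/35 = 1/70, 1/6 · 1/21 = 1/126, 1/6 · 0 = 0; summing to 2/45.
The posterior is then P(r = 1 | data) = 0, P(r = 2 | data) = 5/28, P(r = 3 | data) = 9/28, P(r = 4 | data) = 9/28, P(r = 5 | data) = 5/28, P(r = 6 | data) = 0.
Averaging over the posterior, P(black next | data) = (0)(5/28) + (1/3)(9/28) + (2/3)(9/28) + (1)(5/28) = 1/2.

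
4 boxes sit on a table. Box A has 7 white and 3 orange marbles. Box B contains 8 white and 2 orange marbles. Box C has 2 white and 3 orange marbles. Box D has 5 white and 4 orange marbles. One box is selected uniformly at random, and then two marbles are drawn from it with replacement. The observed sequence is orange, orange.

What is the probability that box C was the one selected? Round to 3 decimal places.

0.524

Compute the likelihood of the observed sequence for each case: P(data | box A) = (3/10)(3/10) = 0.09; P(data | box B) = (2/10)(2/10) = 0.04; P(data | box C) = (3/5)(3/5) = 0.36; P(data | box D) = (4/9)(4/9) = 0.19753.
The prior-weighted likelihoods are 1/4 · 0.09 = 0.0225, 1/4 · 0.04 = 0.01, 1/4 · 0.36 = 0.09, 1/4 · 0.19753 = 0.049383; these sum to 0.17188.
Hence P(box C | data) = (0.09) / (0.17188) = 0.52361.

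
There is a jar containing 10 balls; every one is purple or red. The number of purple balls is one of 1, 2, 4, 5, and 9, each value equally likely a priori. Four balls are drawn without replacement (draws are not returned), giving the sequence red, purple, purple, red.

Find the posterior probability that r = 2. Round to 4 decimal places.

Compute the likelihood of the observed sequence for each case: P(data | r = 1) = (9/10)(1/9)(0/8) = 0; P(data | r = 2) = (8/10)(2/9)(1/8)(7/7) = 0.022222; P(data | r = 4) = (6/10)(4/9)(3/8)(5/7) = 0.071429; P(data | r = 5) = (5/10)(5/9)(4/8)(4/7) = 0.079365; P(data | r = 9) = (1/10)(9/9)(8/8)(0/7) = 0.
Multiplying each by its prior: 1/5 · 0 = 0, 1/5 · 0.022222 = 0.0044444, 1/5 · 0.071429 = 0.014286, 1/5 · 0.079365 = 0.015873, 1/5 · 0 = 0; these sum to 0.034603.
By Bayes' rule, P(r = 2 | data) = (0.0044444) / (0.034603) = 0.12844.

0.1284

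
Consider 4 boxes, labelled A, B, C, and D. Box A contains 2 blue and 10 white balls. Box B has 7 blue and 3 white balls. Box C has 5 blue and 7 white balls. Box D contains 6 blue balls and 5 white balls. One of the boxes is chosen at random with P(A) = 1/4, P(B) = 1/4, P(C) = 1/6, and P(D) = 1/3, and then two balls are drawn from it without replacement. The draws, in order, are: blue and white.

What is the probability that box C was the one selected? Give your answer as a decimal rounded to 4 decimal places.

0.1910

The likelihood of the observed sequence under each hypothesis: P(data | box A) = (2/12)(10/11) = 5/33; P(data | box B) = (7/10)(3/9) = 7/30; P(data | box C) = (5/12)(7/11) = 35/132; P(data | box D) = (6/11)(5/10) = 3/11.
Weighting by the prior gives 1/4 · 5/33 = 5/132, 1/4 · 7/30 = 7/120, 1/6 · 35/132 = 35/792, 1/3 · 3/11 = 1/11; summing to 229/990.
By Bayes' rule, P(box C | data) = (35/792) / (229/990) = 175/916.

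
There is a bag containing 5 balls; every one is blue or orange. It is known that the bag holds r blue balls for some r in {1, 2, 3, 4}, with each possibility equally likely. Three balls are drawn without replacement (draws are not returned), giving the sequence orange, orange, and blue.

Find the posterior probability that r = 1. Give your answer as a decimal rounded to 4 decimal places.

For each hypothesis, P(data | H) works out to: P(data | r = 1) = (4/5)(3/4)(1/3) = 1/5; P(data | r = 2) = (3/5)(2/4)(2/3) = 1/5; P(data | r = 3) = (2/5)(1/4)(3/3) = 1/10; P(data | r = 4) = (1/5)(0/4) = 0.
Weighting by the prior gives 1/4 · 1/5 = 1/20, 1/4 · 1/5 = 1/20, 1/4 · 1/10 = 1/40, 1/4 · 0 = 0; summing to 1/8.
Therefore the posterior P(r = 1 | data) = (1/20) / (1/8) = 2/5.

0.4000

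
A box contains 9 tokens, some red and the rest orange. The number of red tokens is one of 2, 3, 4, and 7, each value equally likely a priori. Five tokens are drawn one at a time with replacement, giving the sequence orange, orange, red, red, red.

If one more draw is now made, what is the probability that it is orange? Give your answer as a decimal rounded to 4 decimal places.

0.4951

Under each hypothesis, the probability of the observed sequence is: P(data | r = 2) = (7/9)(7/9)(2/9)(2/9)(2/9) = 0.0066386; P(data | r = 3) = (6/9)(6/9)(3/9)(3/9)(3/9) = 0.016461; P(data | r = 4) = (5/9)(5/9)(4/9)(4/9)(4/9) = 0.027096; P(data | r = 7) = (2/9)(2/9)(7/9)(7/9)(7/9) = 0.023235.
The prior-weighted likelihoods are 1/4 · 0.0066386 = 0.0016596, 1/4 · 0.016461 = 0.0041152, 1/4 · 0.027096 = 0.006774, 1/4 · 0.023235 = 0.0058087; these sum to 0.018358.
Dividing through by the total gives posterior P(r = 2 | data) = 0.090406, P(r = 3 | data) = 0.22417, P(r = 4 | data) = 0.369, P(r = 7 | data) = 0.31642.
The predictive probability is P(orange next | data) = (7/9)(0.090406) + (2/3)(0.22417) + (5/9)(0.369) + (2/9)(0.31642) = 0.49508.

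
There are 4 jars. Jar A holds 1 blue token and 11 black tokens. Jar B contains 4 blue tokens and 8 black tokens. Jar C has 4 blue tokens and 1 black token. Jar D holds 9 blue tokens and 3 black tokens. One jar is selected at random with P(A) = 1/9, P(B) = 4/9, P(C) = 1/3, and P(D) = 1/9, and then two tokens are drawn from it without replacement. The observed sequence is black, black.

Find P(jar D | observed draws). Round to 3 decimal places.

Compute the likelihood of the observed sequence for each case: P(data | jar A) = (11/12)(10/11) = 5/6; P(data | jar B) = (8/12)(7/11) = 14/33; P(data | jar C) = (1/5)(0/4) = 0; P(data | jar D) = (3/12)(2/11) = 1/22.
Multiplying each by its prior: 1/9 · 5/6 = 5/54, 4/9 · 14/33 = 56/297, 1/3 · 0 = 0, 1/9 · 1/22 = 1/198; these sum to 85/297.
Therefore the posterior P(jar D | data) = (1/198) / (85/297) = 3/170.

0.018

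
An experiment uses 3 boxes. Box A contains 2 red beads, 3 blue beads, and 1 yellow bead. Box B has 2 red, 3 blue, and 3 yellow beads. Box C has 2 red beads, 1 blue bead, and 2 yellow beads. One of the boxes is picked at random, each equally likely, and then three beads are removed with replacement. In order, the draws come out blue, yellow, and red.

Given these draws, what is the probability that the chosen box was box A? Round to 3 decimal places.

0.293

Under each hypothesis, the probability of the observed sequence is: P(data | box A) = (3/6)(1/6)(2/6) = 0.027778; P(data | box B) = (3/8)(3/8)(2/8) = 0.035156; P(data | box C) = (1/5)(2/5)(2/5) = 0.032.
Multiplying each by its prior: 1/3 · 0.027778 = 0.0092593, 1/3 · 0.035156 = 0.011719, 1/3 · 0.032 = 0.010667; summing to 0.031645.
Therefore the posterior P(box A | data) = (0.0092593) / (0.031645) = 0.2926.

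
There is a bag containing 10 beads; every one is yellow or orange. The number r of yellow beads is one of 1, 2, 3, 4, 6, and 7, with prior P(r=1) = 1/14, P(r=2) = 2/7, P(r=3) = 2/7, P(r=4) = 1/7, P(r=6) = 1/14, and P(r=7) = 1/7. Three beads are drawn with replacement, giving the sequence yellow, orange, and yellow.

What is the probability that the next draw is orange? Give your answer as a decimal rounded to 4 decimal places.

Compute the likelihood of the observed sequence for each case: P(data | r = 1) = (1/10)(9/10)(1/10) = 0.009; P(data | r = 2) = (2/10)(8/10)(2/10) = 0.032; P(data | r = 3) = (3/10)(7/10)(3/10) = 0.063; P(data | r = 4) = (4/10)(6/10)(4/10) = 0.096; P(data | r = 6) = (6/10)(4/10)(6/10) = 0.144; P(data | r = 7) = (7/10)(3/10)(7/10) = 0.147.
Weighting by the prior gives 1/14 · 0.009 = 0.00064286, 2/7 · 0.032 = 0.0091429, 2/7 · 0.063 = 0.018, 1/7 · 0.096 = 0.013714, 1/14 · 0.144 = 0.010286, 1/7 · 0.147 = 0.021; these sum to 0.072786.
Normalising, the posterior is P(r = 1 | data) = 0.0088322, P(r = 2 | data) = 0.12561, P(r = 3 | data) = 0.2473, P(r = 4 | data) = 0.18842, P(r = 6 | data) = 0.14132, P(r = 7 | data) = 0.28852.
Averaging over the posterior, P(orange next | data) = (9/10)(0.0088322) + (4/5)(0.12561) + (7/10)(0.2473) + (3/5)(0.18842) + (2/5)(0.14132) + (3/10)(0.28852) = 0.53768.

0.5377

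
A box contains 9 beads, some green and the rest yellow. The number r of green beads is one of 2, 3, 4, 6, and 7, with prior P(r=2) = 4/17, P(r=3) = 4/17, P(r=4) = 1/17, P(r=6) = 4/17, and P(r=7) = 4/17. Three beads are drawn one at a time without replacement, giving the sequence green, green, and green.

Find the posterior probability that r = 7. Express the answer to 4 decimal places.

0.6140

Compute the likelihood of the observed sequence for each case: P(data | r = 2) = (2/9)(1/8)(0/7) = 0; P(data | r = 3) = (3/9)(2/8)(1/7) = 1/84; P(data | r = 4) = (4/9)(3/8)(2/7) = 1/21; P(data | r = 6) = (6/9)(5/8)(4/7) = 5/21; P(data | r = 7) = (7/9)(6/8)(5/7) = 5/12.
The prior-weighted likelihoods are 4/17 · 0 = 0, 4/17 · 1/84 = 1/357, 1/17 · 1/21 = 1/357, 4/17 · 5/21 = 20/357, 4/17 · 5/12 = 5/51; these sum to 19/119.
So P(r = 7 | data) = (5/51) / (19/119) = 35/57.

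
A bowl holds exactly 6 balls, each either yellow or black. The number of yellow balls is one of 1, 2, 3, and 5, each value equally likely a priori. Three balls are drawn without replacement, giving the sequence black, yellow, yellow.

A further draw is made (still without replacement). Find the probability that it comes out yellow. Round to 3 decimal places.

Under each hypothesis, the probability of the observed sequence is: P(data | r = 1) = (5/6)(1/5)(0/4) = 0; P(data | r = 2) = (4/6)(2/5)(1/4) = 1/15; P(data | r = 3) = (3/6)(3/5)(2/4) = 3/20; P(data | r = 5) = (1/6)(5/5)(4/4) = 1/6.
Weighting by the prior gives 1/4 · 0 = 0, 1/4 · 1/15 = 1/60, 1/4 · 3/20 = 3/80, 1/4 · 1/6 = 1/24; these sum to 23/240.
Dividing through by the total gives posterior P(r = 1 | data) = 0, P(r = 2 | data) = 4/23, P(r = 3 | data) = 9/23, P(r = 5 | data) = 10/23.
The predictive probability is P(yellow next | data) = (0)(4/23) + (1/3)(9/23) + (1)(10/23) = 13/23.

0.565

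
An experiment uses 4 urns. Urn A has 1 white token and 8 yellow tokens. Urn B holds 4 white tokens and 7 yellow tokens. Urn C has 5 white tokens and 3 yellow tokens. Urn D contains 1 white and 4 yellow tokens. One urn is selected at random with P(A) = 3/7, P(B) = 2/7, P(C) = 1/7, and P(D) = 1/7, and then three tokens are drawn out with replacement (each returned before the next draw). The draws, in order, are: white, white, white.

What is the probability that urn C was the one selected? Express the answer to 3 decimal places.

0.693

Compute the likelihood of the observed sequence for each case: P(data | urn A) = (1/9)(1/9)(1/9) = 0.0013717; P(data | urn B) = (4/11)(4/11)(4/11) = 0.048084; P(data | urn C) = (5/8)(5/8)(5/8) = 0.24414; P(data | urn D) = (1/5)(1/5)(1/5) = 0.008.
Multiplying each by its prior: 3/7 · 0.0013717 = 0.00058789, 2/7 · 0.048084 = 0.013738, 1/7 · 0.24414 = 0.034877, 1/7 · 0.008 = 0.0011429; summing to 0.050346.
So P(urn C | data) = (0.034877) / (0.050346) = 0.69275.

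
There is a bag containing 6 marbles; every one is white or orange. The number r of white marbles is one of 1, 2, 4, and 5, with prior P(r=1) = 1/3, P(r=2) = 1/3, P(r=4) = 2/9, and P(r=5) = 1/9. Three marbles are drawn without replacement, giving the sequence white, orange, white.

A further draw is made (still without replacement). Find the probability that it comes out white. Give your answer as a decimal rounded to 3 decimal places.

Compute the likelihood of the observed sequence for each case: P(data | r = 1) = (1/6)(5/5)(0/4) = 0; P(data | r = 2) = (2/6)(4/5)(1/4) = 1/15; P(data | r = 4) = (4/6)(2/5)(3/4) = 1/5; P(data | r = 5) = (5/6)(1/5)(4/4) = 1/6.
The prior-weighted likelihoods are 1/3 · 0 = 0, 1/3 · 1/15 = 1/45, 2/9 · 1/5 = 2/45, 1/9 · 1/6 = 1/54; summing to 23/270.
Dividing through by the total gives posterior P(r = 1 | data) = 0, P(r = 2 | data) = 6/23, P(r = 4 | data) = 12/23, P(r = 5 | data) = 5/23.
Averaging over the posterior, P(white next | data) = (0)(6/23) + (2/3)(12/23) + (1)(5/23) = 13/23.

0.565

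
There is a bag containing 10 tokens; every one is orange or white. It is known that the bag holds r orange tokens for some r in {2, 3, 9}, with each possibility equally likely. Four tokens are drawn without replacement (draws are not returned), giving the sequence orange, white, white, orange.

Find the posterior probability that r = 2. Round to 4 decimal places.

0.3077

For each hypothesis, P(data | H) works out to: P(data | r = 2) = (2/10)(8/9)(7/8)(1/7) = 1/45; P(data | r = 3) = (3/10)(7/9)(6/8)(2/7) = 1/20; P(data | r = 9) = (9/10)(1/9)(0/8) = 0.
Weighting by the prior gives 1/3 · 1/45 = 1/135, 1/3 · 1/20 = 1/60, 1/3 · 0 = 0; these sum to 13/540.
Therefore the posterior P(r = 2 | data) = (1/135) / (13/540) = 4/13.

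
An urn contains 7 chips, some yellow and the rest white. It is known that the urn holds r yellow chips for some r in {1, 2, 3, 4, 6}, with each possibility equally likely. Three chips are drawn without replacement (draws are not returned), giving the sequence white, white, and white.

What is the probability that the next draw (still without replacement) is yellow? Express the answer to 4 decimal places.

0.4000

Compute the likelihood of the observed sequence for each case: P(data | r = 1) = (6/7)(5/6)(4/5) = 4/7; P(data | r = 2) = (5/7)(4/6)(3/5) = 2/7; P(data | r = 3) = (4/7)(3/6)(2/5) = 4/35; P(data | r = 4) = (3/7)(2/6)(1/5) = 1/35; P(data | r = 6) = (1/7)(0/6) = 0.
The prior-weighted likelihoods are 1/5 · 4/7 = 4/35, 1/5 · 2/7 = 2/35, 1/5 · 4/35 = 4/175, 1/5 · 1/35 = 1/175, 1/5 · 0 = 0; summing to 1/5.
Normalising, the posterior is P(r = 1 | data) = 4/7, P(r = 2 | data) = 2/7, P(r = 3 | data) = 4/35, P(r = 4 | data) = 1/35, P(r = 6 | data) = 0.
The predictive probability is P(yellow next | data) = (1/4)(4/7) + (1/2)(2/7) + (3/4)(4/35) + (1)(1/35) = 2/5.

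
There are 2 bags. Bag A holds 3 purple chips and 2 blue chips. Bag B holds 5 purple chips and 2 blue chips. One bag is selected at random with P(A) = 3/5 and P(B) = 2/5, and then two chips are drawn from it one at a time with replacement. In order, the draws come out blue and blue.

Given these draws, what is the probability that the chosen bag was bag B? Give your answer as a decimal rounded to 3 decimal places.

Compute the likelihood of the observed sequence for each case: P(data | bag A) = (2/5)(2/5) = 0.16; P(data | bag B) = (2/7)(2/7) = 0.081633.
The prior-weighted likelihoods are 3/5 · 0.16 = 0.096, 2/5 · 0.081633 = 0.032653; these sum to 0.12865.
So P(bag B | data) = (0.032653) / (0.12865) = 0.25381.

0.254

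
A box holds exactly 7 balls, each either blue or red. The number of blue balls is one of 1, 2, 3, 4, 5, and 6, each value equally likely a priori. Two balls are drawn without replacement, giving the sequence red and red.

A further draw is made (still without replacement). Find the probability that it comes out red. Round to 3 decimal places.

0.600

Compute the likelihood of the observed sequence for each case: P(data | r = 1) = (6/7)(5/6) = 5/7; P(data | r = 2) = (5/7)(4/6) = 10/21; P(data | r = 3) = (4/7)(3/6) = 2/7; P(data | r = 4) = (3/7)(2/6) = 1/7; P(data | r = 5) = (2/7)(1/6) = 1/21; P(data | r = 6) = (1/7)(0/6) = 0.
Multiplying each by its prior: 1/6 · 5/7 = 5/42, 1/6 · 10/21 = 5/63, 1/6 · 2/7 = 1/21, 1/6 · 1/7 = 1/42, 1/6 · 1/21 = 1/126, 1/6 · 0 = 0; with total 5/18.
The posterior is then P(r = 1 | data) = 3/7, P(r = 2 | data) = 2/7, P(r = 3 | data) = 6/35, P(r = 4 | data) = 3/35, P(r = 5 | data) = 1/35, P(r = 6 | data) = 0.
So P(red next | data) = Σ P(red next | H) P(H | data) = (4/5)(3/7) + (3/5)(2/7) + (2/5)(6/35) + (1/5)(3/35) + (0)(1/35) = 3/5.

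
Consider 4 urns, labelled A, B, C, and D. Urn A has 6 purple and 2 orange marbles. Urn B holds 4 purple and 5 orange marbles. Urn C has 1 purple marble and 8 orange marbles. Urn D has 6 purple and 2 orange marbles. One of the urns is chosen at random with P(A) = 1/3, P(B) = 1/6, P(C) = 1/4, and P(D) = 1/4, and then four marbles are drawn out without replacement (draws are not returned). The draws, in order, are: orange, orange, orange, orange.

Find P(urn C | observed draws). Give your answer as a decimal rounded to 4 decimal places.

0.9545

For each hypothesis, P(data | H) works out to: P(data | urn A) = (2/8)(1/7)(0/6) = 0; P(data | urn B) = (5/9)(4/8)(3/7)(2/6) = 5/126; P(data | urn C) = (8/9)(7/8)(6/7)(5/6) = 5/9; P(data | urn D) = (2/8)(1/7)(0/6) = 0.
Weighting by the prior gives 1/3 · 0 = 0, 1/6 · 5/126 = 5/756, 1/4 · 5/9 = 5/36, 1/4 · 0 = 0; summing to 55/378.
Hence P(urn C | data) = (5/36) / (55/378) = 21/22.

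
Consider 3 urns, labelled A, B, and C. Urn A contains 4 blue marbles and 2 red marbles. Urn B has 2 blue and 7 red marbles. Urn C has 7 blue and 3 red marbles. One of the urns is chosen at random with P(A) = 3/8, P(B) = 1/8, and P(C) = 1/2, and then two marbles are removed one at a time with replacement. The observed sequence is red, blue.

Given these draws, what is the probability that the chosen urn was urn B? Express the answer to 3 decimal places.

For each hypothesis, P(data | H) works out to: P(data | urn A) = (2/6)(4/6) = 0.22222; P(data | urn B) = (7/9)(2/9) = 0.17284; P(data | urn C) = (3/10)(7/10) = 0.21.
Weighting by the prior gives 3/8 · 0.22222 = 0.083333, 1/8 · 0.17284 = 0.021605, 1/2 · 0.21 = 0.105; these sum to 0.20994.
By Bayes' rule, P(urn B | data) = (0.021605) / (0.20994) = 0.10291.

0.103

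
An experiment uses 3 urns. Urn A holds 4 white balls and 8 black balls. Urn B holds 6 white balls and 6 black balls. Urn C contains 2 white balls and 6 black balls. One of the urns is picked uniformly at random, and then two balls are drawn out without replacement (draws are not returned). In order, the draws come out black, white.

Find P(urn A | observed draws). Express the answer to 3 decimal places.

0.332

Compute the likelihood of the observed sequence for each case: P(data | urn A) = (8/12)(4/11) = 0.24242; P(data | urn B) = (6/12)(6/11) = 0.27273; P(data | urn C) = (6/8)(2/7) = 0.21429.
Multiplying each by its prior: 1/3 · 0.24242 = 0.080808, 1/3 · 0.27273 = 0.090909, 1/3 · 0.21429 = 0.071429; summing to 0.24315.
Therefore the posterior P(urn A | data) = (0.080808) / (0.24315) = 0.33234.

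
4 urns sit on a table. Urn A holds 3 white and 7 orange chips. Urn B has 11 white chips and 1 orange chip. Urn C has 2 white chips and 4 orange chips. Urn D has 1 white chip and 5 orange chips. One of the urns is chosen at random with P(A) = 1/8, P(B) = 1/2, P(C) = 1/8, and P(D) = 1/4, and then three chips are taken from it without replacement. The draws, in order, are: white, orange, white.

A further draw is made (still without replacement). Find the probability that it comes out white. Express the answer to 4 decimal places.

For each hypothesis, P(data | H) works out to: P(data | urn A) = (3/10)(7/9)(2/8) = 7/120; P(data | urn B) = (11/12)(1/11)(10/10) = 1/12; P(data | urn C) = (2/6)(4/5)(1/4) = 1/15; P(data | urn D) = (1/6)(5/5)(0/4) = 0.
Weighting by the prior gives 1/8 · 7/120 = 7/960, 1/2 · 1/12 = 1/24, 1/8 · 1/15 = 1/120, 1/4 · 0 = 0; these sum to 11/192.
Dividing through by the total gives posterior P(urn A | data) = 7/55, P(urn B | data) = 8/11, P(urn C | data) = 8/55, P(urn D | data) = 0.
So P(white next | data) = Σ P(white next | H) P(H | data) = (1/7)(7/55) + (1)(8/11) + (0)(8/55) = 41/55.

0.7455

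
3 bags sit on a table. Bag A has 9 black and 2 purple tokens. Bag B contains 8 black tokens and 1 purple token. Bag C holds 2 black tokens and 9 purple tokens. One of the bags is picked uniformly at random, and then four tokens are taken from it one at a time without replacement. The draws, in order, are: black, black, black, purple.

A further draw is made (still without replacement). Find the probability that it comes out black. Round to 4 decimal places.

Compute the likelihood of the observed sequence for each case: P(data | bag A) = (9/11)(8/10)(7/9)(2/8) = 0.12727; P(data | bag B) = (8/9)(7/8)(6/7)(1/6) = 0.11111; P(data | bag C) = (2/11)(1/10)(0/9) = 0.
Weighting by the prior gives 1/3 · 0.12727 = 0.042424, 1/3 · 0.11111 = 0.037037, 1/3 · 0 = 0; with total 0.079461.
Dividing through by the total gives posterior P(bag A | data) = 0.5339, P(bag B | data) = 0.4661, P(bag C | data) = 0.
So P(black next | data) = Σ P(black next | H) P(H | data) = (6/7)(0.5339) + (1)(0.4661) = 0.92373.

0.9237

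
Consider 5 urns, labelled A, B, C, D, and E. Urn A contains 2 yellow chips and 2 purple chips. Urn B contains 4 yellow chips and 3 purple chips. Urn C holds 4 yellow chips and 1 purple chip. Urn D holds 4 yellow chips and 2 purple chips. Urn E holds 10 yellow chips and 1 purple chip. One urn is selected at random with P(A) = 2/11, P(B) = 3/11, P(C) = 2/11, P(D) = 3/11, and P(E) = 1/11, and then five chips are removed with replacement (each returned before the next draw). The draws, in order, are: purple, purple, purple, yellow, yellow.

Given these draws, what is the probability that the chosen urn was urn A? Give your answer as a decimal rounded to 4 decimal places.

The likelihood of the observed sequence under each hypothesis: P(data | urn A) = (2/4)(2/4)(2/4)(2/4)(2/4) = 0.03125; P(data | urn B) = (3/7)(3/7)(3/7)(4/7)(4/7) = 0.025704; P(data | urn C) = (1/5)(1/5)(1/5)(4/5)(4/5) = 0.00512; P(data | urn D) = (2/6)(2/6)(2/6)(4/6)(4/6) = 0.016461; P(data | urn E) = (1/11)(1/11)(1/11)(10/11)(10/11) = 0.00062092.
Multiplying each by its prior: 2/11 · 0.03125 = 0.0056818, 3/11 · 0.025704 = 0.0070101, 2/11 · 0.00512 = 0.00093091, 3/11 · 0.016461 = 0.0044893, 1/11 · 0.00062092 = 5.6447e-05; summing to 0.018169.
Hence P(urn A | data) = (0.0056818) / (0.018169) = 0.31273.

0.3127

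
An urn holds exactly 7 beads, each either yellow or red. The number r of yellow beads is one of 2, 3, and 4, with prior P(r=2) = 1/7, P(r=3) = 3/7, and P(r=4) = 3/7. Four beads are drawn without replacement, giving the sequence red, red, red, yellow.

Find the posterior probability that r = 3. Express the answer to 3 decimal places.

0.529

Under each hypothesis, the probability of the observed sequence is: P(data | r = 2) = (5/7)(4/6)(3/5)(2/4) = 1/7; P(data | r = 3) = (4/7)(3/6)(2/5)(3/4) = 3/35; P(data | r = 4) = (3/7)(2/6)(1/5)(4/4) = 1/35.
Weighting by the prior gives 1/7 · 1/7 = 1/49, 3/7 · 3/35 = 9/245, 3/7 · 1/35 = 3/245; summing to 17/245.
By Bayes' rule, P(r = 3 | data) = (9/245) / (17/245) = 9/17.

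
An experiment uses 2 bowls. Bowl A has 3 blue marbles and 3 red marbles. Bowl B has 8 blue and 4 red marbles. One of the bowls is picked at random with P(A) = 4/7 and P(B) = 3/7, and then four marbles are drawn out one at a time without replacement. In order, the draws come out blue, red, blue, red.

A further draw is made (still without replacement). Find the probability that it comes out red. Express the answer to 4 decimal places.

The likelihood of the observed sequence under each hypothesis: P(data | bowl A) = (3/6)(3/5)(2/4)(2/3) = 0.1; P(data | bowl B) = (8/12)(4/11)(7/10)(3/9) = 0.056566.
Multiplying each by its prior: 4/7 · 0.1 = 0.057143, 3/7 · 0.056566 = 0.024242; summing to 0.081385.
The posterior is then P(bowl A | data) = 0.70213, P(bowl B | data) = 0.29787.
The predictive probability is P(red next | data) = (1/2)(0.70213) + (1/4)(0.29787) = 0.42553.

0.4255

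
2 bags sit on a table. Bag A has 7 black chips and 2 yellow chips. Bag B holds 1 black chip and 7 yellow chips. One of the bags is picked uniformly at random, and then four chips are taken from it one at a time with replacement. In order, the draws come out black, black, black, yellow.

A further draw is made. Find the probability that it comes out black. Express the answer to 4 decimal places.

0.7673

Under each hypothesis, the probability of the observed sequence is: P(data | bag A) = (7/9)(7/9)(7/9)(2/9) = 0.10456; P(data | bag B) = (1/8)(1/8)(1/8)(7/8) = 0.001709.
Multiplying each by its prior: 1/2 · 0.10456 = 0.052279, 1/2 · 0.001709 = 0.00085449; summing to 0.053133.
Dividing through by the total gives posterior P(bag A | data) = 0.98392, P(bag B | data) = 0.016082.
The predictive probability is P(black next | data) = (7/9)(0.98392) + (1/8)(0.016082) = 0.76728.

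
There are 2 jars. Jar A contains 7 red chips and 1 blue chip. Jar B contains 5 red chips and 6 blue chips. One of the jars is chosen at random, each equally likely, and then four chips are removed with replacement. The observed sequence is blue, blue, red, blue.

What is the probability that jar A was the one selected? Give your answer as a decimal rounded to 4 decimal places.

The likelihood of the observed sequence under each hypothesis: P(data | jar A) = (1/8)(1/8)(7/8)(1/8) = 0.001709; P(data | jar B) = (6/11)(6/11)(5/11)(6/11) = 0.073765.
Multiplying each by its prior: 1/2 · 0.001709 = 0.00085449, 1/2 · 0.073765 = 0.036883; these sum to 0.037737.
So P(jar A | data) = (0.00085449) / (0.037737) = 0.022643.

0.0226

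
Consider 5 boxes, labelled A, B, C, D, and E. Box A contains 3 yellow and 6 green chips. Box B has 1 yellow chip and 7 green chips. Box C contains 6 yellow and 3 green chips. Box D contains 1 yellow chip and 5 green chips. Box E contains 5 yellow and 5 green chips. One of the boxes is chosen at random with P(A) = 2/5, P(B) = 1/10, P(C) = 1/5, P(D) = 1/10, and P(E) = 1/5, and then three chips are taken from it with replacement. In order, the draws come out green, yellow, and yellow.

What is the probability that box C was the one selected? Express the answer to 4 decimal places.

0.3369

The likelihood of the observed sequence under each hypothesis: P(data | box A) = (6/9)(3/9)(3/9) = 0.074074; P(data | box B) = (7/8)(1/8)(1/8) = 0.013672; P(data | box C) = (3/9)(6/9)(6/9) = 0.14815; P(data | box D) = (5/6)(1/6)(1/6) = 0.023148; P(data | box E) = (5/10)(5/10)(5/10) = 0.125.
Multiplying each by its prior: 2/5 · 0.074074 = 0.02963, 1/10 · 0.013672 = 0.0013672, 1/5 · 0.14815 = 0.02963, 1/10 · 0.023148 = 0.0023148, 1/5 · 0.125 = 0.025; with total 0.087941.
Hence P(box C | data) = (0.02963) / (0.087941) = 0.33693.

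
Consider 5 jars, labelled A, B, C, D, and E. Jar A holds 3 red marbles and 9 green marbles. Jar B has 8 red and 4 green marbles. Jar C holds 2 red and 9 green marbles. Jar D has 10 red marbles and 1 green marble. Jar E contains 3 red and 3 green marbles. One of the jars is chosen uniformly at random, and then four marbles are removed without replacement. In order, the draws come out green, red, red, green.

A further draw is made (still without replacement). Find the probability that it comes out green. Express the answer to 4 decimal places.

0.5407

The likelihood of the observed sequence under each hypothesis: P(data | jar A) = (9/12)(3/11)(2/10)(8/9) = 0.036364; P(data | jar B) = (4/12)(8/11)(7/10)(3/9) = 0.056566; P(data | jar C) = (9/11)(2/10)(1/9)(8/8) = 0.018182; P(data | jar D) = (1/11)(10/10)(9/9)(0/8) = 0; P(data | jar E) = (3/6)(3/5)(2/4)(2/3) = 0.1.
The prior-weighted likelihoods are 1/5 · 0.036364 = 0.0072727, 1/5 · 0.056566 = 0.011313, 1/5 · 0.018182 = 0.0036364, 1/5 · 0 = 0, 1/5 · 0.1 = 0.02; these sum to 0.042222.
The posterior is then P(jar A | data) = 0.17225, P(jar B | data) = 0.26794, P(jar C | data) = 0.086124, P(jar D | data) = 0, P(jar E | data) = 0.47368.
So P(green next | data) = Σ P(green next | H) P(H | data) = (7/8)(0.17225) + (1/4)(0.26794) + (1)(0.086124) + (1/2)(0.47368) = 0.54067.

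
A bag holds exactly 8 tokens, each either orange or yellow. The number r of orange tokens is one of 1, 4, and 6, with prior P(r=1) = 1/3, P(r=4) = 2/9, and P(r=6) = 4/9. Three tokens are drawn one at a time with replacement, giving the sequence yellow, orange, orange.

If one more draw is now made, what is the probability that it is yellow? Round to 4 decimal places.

The likelihood of the observed sequence under each hypothesis: P(data | r = 1) = (7/8)(1/8)(1/8) = 0.013672; P(data | r = 4) = (4/8)(4/8)(4/8) = 0.125; P(data | r = 6) = (2/8)(6/8)(6/8) = 0.14062.
Multiplying each by its prior: 1/3 · 0.013672 = 0.0045573, 2/9 · 0.125 = 0.027778, 4/9 · 0.14062 = 0.0625; with total 0.094835.
The posterior is then P(r = 1 | data) = 0.048055, P(r = 4 | data) = 0.29291, P(r = 6 | data) = 0.65904.
The predictive probability is P(yellow next | data) = (7/8)(0.048055) + (1/2)(0.29291) + (1/4)(0.65904) = 0.35326.

0.3533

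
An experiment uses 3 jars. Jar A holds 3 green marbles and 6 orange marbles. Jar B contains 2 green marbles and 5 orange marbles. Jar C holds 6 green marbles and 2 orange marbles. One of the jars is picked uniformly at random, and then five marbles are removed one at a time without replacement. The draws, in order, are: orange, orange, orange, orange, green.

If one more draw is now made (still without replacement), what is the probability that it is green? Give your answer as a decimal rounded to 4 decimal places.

0.5000

The likelihood of the observed sequence under each hypothesis: P(data | jar A) = (6/9)(5/8)(4/7)(3/6)(3/5) = 1/14; P(data | jar B) = (5/7)(4/6)(3/5)(2/4)(2/3) = 2/21; P(data | jar C) = (2/8)(1/7)(0/6) = 0.
Weighting by the prior gives 1/3 · 1/14 = 1/42, 1/3 · 2/21 = 2/63, 1/3 · 0 = 0; with total 1/18.
Dividing through by the total gives posterior P(jar A | data) = 3/7, P(jar B | data) = 4/7, P(jar C | data) = 0.
The predictive probability is P(green next | data) = (1/2)(3/7) + (1/2)(4/7) = 1/2.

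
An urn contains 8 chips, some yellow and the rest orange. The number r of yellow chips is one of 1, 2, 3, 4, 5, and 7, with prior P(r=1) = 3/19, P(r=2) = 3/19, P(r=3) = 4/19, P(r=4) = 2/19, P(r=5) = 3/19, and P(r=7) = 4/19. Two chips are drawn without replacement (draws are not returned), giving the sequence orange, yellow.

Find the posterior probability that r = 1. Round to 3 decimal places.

0.095

Compute the likelihood of the observed sequence for each case: P(data | r = 1) = (7/8)(1/7) = 0.125; P(data | r = 2) = (6/8)(2/7) = 0.21429; P(data | r = 3) = (5/8)(3/7) = 0.26786; P(data | r = 4) = (4/8)(4/7) = 0.28571; P(data | r = 5) = (3/8)(5/7) = 0.26786; P(data | r = 7) = (1/8)(7/7) = 0.125.
Weighting by the prior gives 3/19 · 0.125 = 0.019737, 3/19 · 0.21429 = 0.033835, 4/19 · 0.26786 = 0.056391, 2/19 · 0.28571 = 0.030075, 3/19 · 0.26786 = 0.042293, 4/19 · 0.125 = 0.026316; summing to 0.20865.
Hence P(r = 1 | data) = (0.019737) / (0.20865) = 0.094595.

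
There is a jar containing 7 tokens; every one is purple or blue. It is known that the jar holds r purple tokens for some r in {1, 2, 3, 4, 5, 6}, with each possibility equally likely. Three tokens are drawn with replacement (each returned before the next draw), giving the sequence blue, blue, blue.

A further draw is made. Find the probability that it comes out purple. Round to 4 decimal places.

0.2630

Compute the likelihood of the observed sequence for each case: P(data | r = 1) = (6/7)(6/7)(6/7) = 0.62974; P(data | r = 2) = (5/7)(5/7)(5/7) = 0.36443; P(data | r = 3) = (4/7)(4/7)(4/7) = 0.18659; P(data | r = 4) = (3/7)(3/7)(3/7) = 0.078717; P(data | r = 5) = (2/7)(2/7)(2/7) = 0.023324; P(data | r = 6) = (1/7)(1/7)(1/7) = 0.0029155.
The prior-weighted likelihoods are 1/6 · 0.62974 = 0.10496, 1/6 · 0.36443 = 0.060739, 1/6 · 0.18659 = 0.031098, 1/6 · 0.078717 = 0.01312, 1/6 · 0.023324 = 0.0038873, 1/6 · 0.0029155 = 0.00048591; with total 0.21429.
The posterior is then P(r = 1 | data) = 0.4898, P(r = 2 | data) = 0.28345, P(r = 3 | data) = 0.14512, P(r = 4 | data) = 0.061224, P(r = 5 | data) = 0.018141, P(r = 6 | data) = 0.0022676.
Averaging over the posterior, P(purple next | data) = (1/7)(0.4898) + (2/7)(0.28345) + (3/7)(0.14512) + (4/7)(0.061224) + (5/7)(0.018141) + (6/7)(0.0022676) = 0.26304.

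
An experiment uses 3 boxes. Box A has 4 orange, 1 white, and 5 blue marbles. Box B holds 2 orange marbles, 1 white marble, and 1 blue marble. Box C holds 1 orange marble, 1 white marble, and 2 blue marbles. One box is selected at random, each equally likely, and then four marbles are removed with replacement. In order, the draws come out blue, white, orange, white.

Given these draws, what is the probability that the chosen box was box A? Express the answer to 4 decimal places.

Compute the likelihood of the observed sequence for each case: P(data | box A) = (5/10)(1/10)(4/10)(1/10) = 0.002; P(data | box B) = (1/4)(1/4)(2/4)(1/4) = 0.0078125; P(data | box C) = (2/4)(1/4)(1/4)(1/4) = 0.0078125.
The prior-weighted likelihoods are 1/3 · 0.002 = 0.00066667, 1/3 · 0.0078125 = 0.0026042, 1/3 · 0.0078125 = 0.0026042; with total 0.005875.
So P(box A | data) = (0.00066667) / (0.005875) = 0.11348.

0.1135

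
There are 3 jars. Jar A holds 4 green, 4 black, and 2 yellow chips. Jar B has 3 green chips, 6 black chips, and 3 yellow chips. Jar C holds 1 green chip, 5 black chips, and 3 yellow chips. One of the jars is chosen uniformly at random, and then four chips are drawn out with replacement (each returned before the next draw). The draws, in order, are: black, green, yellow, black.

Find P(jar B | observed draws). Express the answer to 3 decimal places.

0.392

Under each hypothesis, the probability of the observed sequence is: P(data | jar A) = (4/10)(4/10)(2/10)(4/10) = 0.0128; P(data | jar B) = (6/12)(3/12)(3/12)(6/12) = 0.015625; P(data | jar C) = (5/9)(1/9)(3/9)(5/9) = 0.011431.
The prior-weighted likelihoods are 1/3 · 0.0128 = 0.0042667, 1/3 · 0.015625 = 0.0052083, 1/3 · 0.011431 = 0.0038104; with total 0.013285.
Hence P(jar B | data) = (0.0052083) / (0.013285) = 0.39203.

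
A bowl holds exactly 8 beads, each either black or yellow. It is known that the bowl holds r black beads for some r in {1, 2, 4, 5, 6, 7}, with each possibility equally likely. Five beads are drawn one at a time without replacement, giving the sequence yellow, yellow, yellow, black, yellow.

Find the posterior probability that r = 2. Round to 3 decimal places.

0.435

For each hypothesis, P(data | H) works out to: P(data | r = 1) = (7/8)(6/7)(5/6)(1/5)(4/4) = 1/8; P(data | r = 2) = (6/8)(5/7)(4/6)(2/5)(3/4) = 3/28; P(data | r = 4) = (4/8)(3/7)(2/6)(4/5)(1/4) = 1/70; P(data | r = 5) = (3/8)(2/7)(1/6)(5/5)(0/4) = 0; P(data | r = 6) = (2/8)(1/7)(0/6) = 0; P(data | r = 7) = (1/8)(0/7) = 0.
Weighting by the prior gives 1/6 · 1/8 = 1/48, 1/6 · 3/28 = 1/56, 1/6 · 1/70 = 1/420, 1/6 · 0 = 0, 1/6 · 0 = 0, 1/6 · 0 = 0; with total 23/560.
By Bayes' rule, P(r = 2 | data) = (1/56) / (23/560) = 10/23.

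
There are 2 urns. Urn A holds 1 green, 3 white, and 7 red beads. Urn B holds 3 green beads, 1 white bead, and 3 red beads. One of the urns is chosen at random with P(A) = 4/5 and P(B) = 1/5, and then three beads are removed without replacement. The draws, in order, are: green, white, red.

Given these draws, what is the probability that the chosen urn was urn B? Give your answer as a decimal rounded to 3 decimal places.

0.336

Under each hypothesis, the probability of the observed sequence is: P(data | urn A) = (1/11)(3/10)(7/9) = 0.021212; P(data | urn B) = (3/7)(1/6)(3/5) = 0.042857.
Weighting by the prior gives 4/5 · 0.021212 = 0.01697, 1/5 · 0.042857 = 0.0085714; summing to 0.025541.
Hence P(urn B | data) = (0.0085714) / (0.025541) = 0.33559.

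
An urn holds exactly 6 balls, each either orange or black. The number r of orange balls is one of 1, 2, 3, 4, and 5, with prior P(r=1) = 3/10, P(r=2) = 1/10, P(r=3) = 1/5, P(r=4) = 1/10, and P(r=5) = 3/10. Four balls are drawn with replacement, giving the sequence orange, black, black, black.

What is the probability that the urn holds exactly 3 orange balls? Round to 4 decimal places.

For each hypothesis, P(data | H) works out to: P(data | r = 1) = (1/6)(5/6)(5/6)(5/6) = 0.096451; P(data | r = 2) = (2/6)(4/6)(4/6)(4/6) = 0.098765; P(data | r = 3) = (3/6)(3/6)(3/6)(3/6) = 0.0625; P(data | r = 4) = (4/6)(2/6)(2/6)(2/6) = 0.024691; P(data | r = 5) = (5/6)(1/6)(1/6)(1/6) = 0.003858.
Weighting by the prior gives 3/10 · 0.096451 = 0.028935, 1/10 · 0.098765 = 0.0098765, 1/5 · 0.0625 = 0.0125, 1/10 · 0.024691 = 0.0024691, 3/10 · 0.003858 = 0.0011574; summing to 0.054938.
By Bayes' rule, P(r = 3 | data) = (0.0125) / (0.054938) = 0.22753.

0.2275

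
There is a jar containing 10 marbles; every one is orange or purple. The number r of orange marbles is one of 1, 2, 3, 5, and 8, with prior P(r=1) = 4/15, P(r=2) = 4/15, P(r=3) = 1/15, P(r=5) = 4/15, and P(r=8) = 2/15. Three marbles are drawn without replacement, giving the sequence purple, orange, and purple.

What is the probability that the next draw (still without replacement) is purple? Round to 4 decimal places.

For each hypothesis, P(data | H) works out to: P(data | r = 1) = (9/10)(1/9)(8/8) = 0.1; P(data | r = 2) = (8/10)(2/9)(7/8) = 0.15556; P(data | r = 3) = (7/10)(3/9)(6/8) = 0.175; P(data | r = 5) = (5/10)(5/9)(4/8) = 0.13889; P(data | r = 8) = (2/10)(8/9)(1/8) = 0.022222.
Weighting by the prior gives 4/15 · 0.1 = 0.026667, 4/15 · 0.15556 = 0.041481, 1/15 · 0.175 = 0.011667, 4/15 · 0.13889 = 0.037037, 2/15 · 0.022222 = 0.002963; summing to 0.11981.
Dividing through by the total gives posterior P(r = 1 | data) = 0.22257, P(r = 2 | data) = 0.34621, P(r = 3 | data) = 0.097372, P(r = 5 | data) = 0.30912, P(r = 8 | data) = 0.02473.
So P(purple next | data) = Σ P(purple next | H) P(H | data) = (1)(0.22257) + (6/7)(0.34621) + (5/7)(0.097372) + (3/7)(0.30912) + (0)(0.02473) = 0.72135.

0.7214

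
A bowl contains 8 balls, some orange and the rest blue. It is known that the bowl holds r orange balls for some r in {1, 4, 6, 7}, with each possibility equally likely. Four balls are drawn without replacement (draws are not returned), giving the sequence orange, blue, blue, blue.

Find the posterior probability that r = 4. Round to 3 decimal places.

The likelihood of the observed sequence under each hypothesis: P(data | r = 1) = (1/8)(7/7)(6/6)(5/5) = 0.125; P(data | r = 4) = (4/8)(4/7)(3/6)(2/5) = 0.057143; P(data | r = 6) = (6/8)(2/7)(1/6)(0/5) = 0; P(data | r = 7) = (7/8)(1/7)(0/6) = 0.
Multiplying each by its prior: 1/4 · 0.125 = 0.03125, 1/4 · 0.057143 = 0.014286, 1/4 · 0 = 0, 1/4 · 0 = 0; these sum to 0.045536.
Therefore the posterior P(r = 4 | data) = (0.014286) / (0.045536) = 0.31373.

0.314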